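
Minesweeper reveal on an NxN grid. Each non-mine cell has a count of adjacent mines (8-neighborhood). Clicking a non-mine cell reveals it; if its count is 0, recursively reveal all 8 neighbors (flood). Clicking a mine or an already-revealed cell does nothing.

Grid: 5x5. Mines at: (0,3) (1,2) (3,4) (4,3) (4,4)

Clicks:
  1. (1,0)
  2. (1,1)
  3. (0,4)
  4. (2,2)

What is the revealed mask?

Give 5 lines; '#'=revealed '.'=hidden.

Click 1 (1,0) count=0: revealed 13 new [(0,0) (0,1) (1,0) (1,1) (2,0) (2,1) (2,2) (3,0) (3,1) (3,2) (4,0) (4,1) (4,2)] -> total=13
Click 2 (1,1) count=1: revealed 0 new [(none)] -> total=13
Click 3 (0,4) count=1: revealed 1 new [(0,4)] -> total=14
Click 4 (2,2) count=1: revealed 0 new [(none)] -> total=14

Answer: ##..#
##...
###..
###..
###..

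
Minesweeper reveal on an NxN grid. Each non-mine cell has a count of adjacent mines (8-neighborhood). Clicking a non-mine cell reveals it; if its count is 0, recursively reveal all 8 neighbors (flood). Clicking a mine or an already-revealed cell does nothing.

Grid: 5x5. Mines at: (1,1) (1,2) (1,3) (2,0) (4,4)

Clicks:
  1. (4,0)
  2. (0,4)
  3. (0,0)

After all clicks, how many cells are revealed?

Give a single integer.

Click 1 (4,0) count=0: revealed 11 new [(2,1) (2,2) (2,3) (3,0) (3,1) (3,2) (3,3) (4,0) (4,1) (4,2) (4,3)] -> total=11
Click 2 (0,4) count=1: revealed 1 new [(0,4)] -> total=12
Click 3 (0,0) count=1: revealed 1 new [(0,0)] -> total=13

Answer: 13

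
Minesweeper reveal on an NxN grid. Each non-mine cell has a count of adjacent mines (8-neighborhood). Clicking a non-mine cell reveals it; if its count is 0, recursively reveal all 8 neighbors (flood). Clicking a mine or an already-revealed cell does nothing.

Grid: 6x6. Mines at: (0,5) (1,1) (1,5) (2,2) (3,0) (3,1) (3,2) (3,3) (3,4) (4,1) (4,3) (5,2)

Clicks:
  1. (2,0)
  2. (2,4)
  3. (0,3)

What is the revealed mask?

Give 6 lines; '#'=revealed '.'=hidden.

Click 1 (2,0) count=3: revealed 1 new [(2,0)] -> total=1
Click 2 (2,4) count=3: revealed 1 new [(2,4)] -> total=2
Click 3 (0,3) count=0: revealed 6 new [(0,2) (0,3) (0,4) (1,2) (1,3) (1,4)] -> total=8

Answer: ..###.
..###.
#...#.
......
......
......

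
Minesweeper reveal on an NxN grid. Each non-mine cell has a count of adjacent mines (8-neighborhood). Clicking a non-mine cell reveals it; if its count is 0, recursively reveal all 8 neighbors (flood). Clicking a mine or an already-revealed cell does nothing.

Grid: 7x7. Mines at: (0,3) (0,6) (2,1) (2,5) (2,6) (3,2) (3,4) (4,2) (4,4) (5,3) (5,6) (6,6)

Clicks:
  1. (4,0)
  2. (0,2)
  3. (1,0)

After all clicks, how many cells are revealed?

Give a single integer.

Click 1 (4,0) count=0: revealed 10 new [(3,0) (3,1) (4,0) (4,1) (5,0) (5,1) (5,2) (6,0) (6,1) (6,2)] -> total=10
Click 2 (0,2) count=1: revealed 1 new [(0,2)] -> total=11
Click 3 (1,0) count=1: revealed 1 new [(1,0)] -> total=12

Answer: 12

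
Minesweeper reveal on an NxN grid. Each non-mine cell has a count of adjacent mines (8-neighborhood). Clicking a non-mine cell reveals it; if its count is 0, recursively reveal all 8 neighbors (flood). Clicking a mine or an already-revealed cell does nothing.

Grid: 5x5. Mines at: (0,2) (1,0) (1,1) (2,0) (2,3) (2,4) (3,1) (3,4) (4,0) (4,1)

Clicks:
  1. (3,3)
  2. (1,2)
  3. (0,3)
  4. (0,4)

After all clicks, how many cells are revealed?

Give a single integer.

Answer: 6

Derivation:
Click 1 (3,3) count=3: revealed 1 new [(3,3)] -> total=1
Click 2 (1,2) count=3: revealed 1 new [(1,2)] -> total=2
Click 3 (0,3) count=1: revealed 1 new [(0,3)] -> total=3
Click 4 (0,4) count=0: revealed 3 new [(0,4) (1,3) (1,4)] -> total=6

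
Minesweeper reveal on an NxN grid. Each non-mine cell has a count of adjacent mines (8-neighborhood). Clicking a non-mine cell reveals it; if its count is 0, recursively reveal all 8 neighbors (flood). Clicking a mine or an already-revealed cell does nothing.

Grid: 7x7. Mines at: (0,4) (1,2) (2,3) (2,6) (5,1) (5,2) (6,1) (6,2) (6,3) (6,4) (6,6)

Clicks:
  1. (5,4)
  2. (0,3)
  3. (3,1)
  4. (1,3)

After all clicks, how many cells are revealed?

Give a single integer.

Answer: 16

Derivation:
Click 1 (5,4) count=2: revealed 1 new [(5,4)] -> total=1
Click 2 (0,3) count=2: revealed 1 new [(0,3)] -> total=2
Click 3 (3,1) count=0: revealed 13 new [(0,0) (0,1) (1,0) (1,1) (2,0) (2,1) (2,2) (3,0) (3,1) (3,2) (4,0) (4,1) (4,2)] -> total=15
Click 4 (1,3) count=3: revealed 1 new [(1,3)] -> total=16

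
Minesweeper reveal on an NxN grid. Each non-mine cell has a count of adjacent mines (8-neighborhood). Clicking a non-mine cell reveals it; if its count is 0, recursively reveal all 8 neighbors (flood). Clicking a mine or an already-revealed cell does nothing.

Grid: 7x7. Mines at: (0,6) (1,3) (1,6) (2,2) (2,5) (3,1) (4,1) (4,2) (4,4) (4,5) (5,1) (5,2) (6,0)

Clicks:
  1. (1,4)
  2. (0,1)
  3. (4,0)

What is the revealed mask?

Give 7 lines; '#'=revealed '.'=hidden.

Answer: ###....
###.#..
##.....
.......
#......
.......
.......

Derivation:
Click 1 (1,4) count=2: revealed 1 new [(1,4)] -> total=1
Click 2 (0,1) count=0: revealed 8 new [(0,0) (0,1) (0,2) (1,0) (1,1) (1,2) (2,0) (2,1)] -> total=9
Click 3 (4,0) count=3: revealed 1 new [(4,0)] -> total=10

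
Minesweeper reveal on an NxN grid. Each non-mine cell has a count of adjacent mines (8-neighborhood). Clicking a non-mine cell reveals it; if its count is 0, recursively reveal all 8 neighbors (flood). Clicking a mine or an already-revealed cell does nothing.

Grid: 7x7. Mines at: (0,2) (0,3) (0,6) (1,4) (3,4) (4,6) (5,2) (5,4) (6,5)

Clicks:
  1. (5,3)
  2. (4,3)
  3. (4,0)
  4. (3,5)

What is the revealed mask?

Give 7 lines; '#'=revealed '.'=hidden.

Click 1 (5,3) count=2: revealed 1 new [(5,3)] -> total=1
Click 2 (4,3) count=3: revealed 1 new [(4,3)] -> total=2
Click 3 (4,0) count=0: revealed 21 new [(0,0) (0,1) (1,0) (1,1) (1,2) (1,3) (2,0) (2,1) (2,2) (2,3) (3,0) (3,1) (3,2) (3,3) (4,0) (4,1) (4,2) (5,0) (5,1) (6,0) (6,1)] -> total=23
Click 4 (3,5) count=2: revealed 1 new [(3,5)] -> total=24

Answer: ##.....
####...
####...
####.#.
####...
##.#...
##.....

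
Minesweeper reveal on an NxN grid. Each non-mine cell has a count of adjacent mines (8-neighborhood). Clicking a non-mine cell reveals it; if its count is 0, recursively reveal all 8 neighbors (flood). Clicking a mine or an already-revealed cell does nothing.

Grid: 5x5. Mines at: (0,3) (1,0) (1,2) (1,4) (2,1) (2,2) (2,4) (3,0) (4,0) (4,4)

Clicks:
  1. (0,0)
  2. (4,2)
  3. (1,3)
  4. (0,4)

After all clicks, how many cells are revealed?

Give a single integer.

Click 1 (0,0) count=1: revealed 1 new [(0,0)] -> total=1
Click 2 (4,2) count=0: revealed 6 new [(3,1) (3,2) (3,3) (4,1) (4,2) (4,3)] -> total=7
Click 3 (1,3) count=5: revealed 1 new [(1,3)] -> total=8
Click 4 (0,4) count=2: revealed 1 new [(0,4)] -> total=9

Answer: 9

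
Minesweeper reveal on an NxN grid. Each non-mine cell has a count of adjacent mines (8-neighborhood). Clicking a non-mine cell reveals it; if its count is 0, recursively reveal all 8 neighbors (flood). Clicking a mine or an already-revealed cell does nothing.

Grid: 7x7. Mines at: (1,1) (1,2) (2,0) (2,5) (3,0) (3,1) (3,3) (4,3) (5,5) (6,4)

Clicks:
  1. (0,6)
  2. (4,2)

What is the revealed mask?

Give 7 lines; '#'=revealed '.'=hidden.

Answer: ...####
...####
.......
.......
..#....
.......
.......

Derivation:
Click 1 (0,6) count=0: revealed 8 new [(0,3) (0,4) (0,5) (0,6) (1,3) (1,4) (1,5) (1,6)] -> total=8
Click 2 (4,2) count=3: revealed 1 new [(4,2)] -> total=9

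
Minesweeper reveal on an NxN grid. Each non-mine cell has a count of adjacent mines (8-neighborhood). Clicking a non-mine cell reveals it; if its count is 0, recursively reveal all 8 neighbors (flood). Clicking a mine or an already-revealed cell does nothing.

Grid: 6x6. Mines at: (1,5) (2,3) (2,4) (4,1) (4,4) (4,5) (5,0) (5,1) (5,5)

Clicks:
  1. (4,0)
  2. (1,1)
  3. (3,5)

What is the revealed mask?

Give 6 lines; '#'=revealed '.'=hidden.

Answer: #####.
#####.
###...
###..#
#.....
......

Derivation:
Click 1 (4,0) count=3: revealed 1 new [(4,0)] -> total=1
Click 2 (1,1) count=0: revealed 16 new [(0,0) (0,1) (0,2) (0,3) (0,4) (1,0) (1,1) (1,2) (1,3) (1,4) (2,0) (2,1) (2,2) (3,0) (3,1) (3,2)] -> total=17
Click 3 (3,5) count=3: revealed 1 new [(3,5)] -> total=18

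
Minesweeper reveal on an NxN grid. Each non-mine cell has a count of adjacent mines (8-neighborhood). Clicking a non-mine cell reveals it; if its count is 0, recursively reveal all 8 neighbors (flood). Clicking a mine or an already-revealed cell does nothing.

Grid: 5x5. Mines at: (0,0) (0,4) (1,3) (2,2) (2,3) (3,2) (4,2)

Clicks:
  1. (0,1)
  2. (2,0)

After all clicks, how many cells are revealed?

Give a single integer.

Click 1 (0,1) count=1: revealed 1 new [(0,1)] -> total=1
Click 2 (2,0) count=0: revealed 8 new [(1,0) (1,1) (2,0) (2,1) (3,0) (3,1) (4,0) (4,1)] -> total=9

Answer: 9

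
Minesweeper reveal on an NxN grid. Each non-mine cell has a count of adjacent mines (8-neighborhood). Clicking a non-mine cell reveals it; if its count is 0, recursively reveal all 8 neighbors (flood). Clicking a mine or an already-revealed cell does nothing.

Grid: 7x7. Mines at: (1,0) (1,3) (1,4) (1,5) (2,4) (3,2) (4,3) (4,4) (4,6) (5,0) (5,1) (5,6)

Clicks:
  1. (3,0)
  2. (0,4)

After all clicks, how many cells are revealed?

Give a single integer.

Answer: 7

Derivation:
Click 1 (3,0) count=0: revealed 6 new [(2,0) (2,1) (3,0) (3,1) (4,0) (4,1)] -> total=6
Click 2 (0,4) count=3: revealed 1 new [(0,4)] -> total=7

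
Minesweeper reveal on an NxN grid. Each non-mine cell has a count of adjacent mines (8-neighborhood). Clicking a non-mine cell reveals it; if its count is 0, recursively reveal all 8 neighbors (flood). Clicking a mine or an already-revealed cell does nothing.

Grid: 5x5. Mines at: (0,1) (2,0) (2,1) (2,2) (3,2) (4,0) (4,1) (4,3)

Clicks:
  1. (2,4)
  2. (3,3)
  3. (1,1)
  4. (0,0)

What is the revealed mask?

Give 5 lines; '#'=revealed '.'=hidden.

Click 1 (2,4) count=0: revealed 10 new [(0,2) (0,3) (0,4) (1,2) (1,3) (1,4) (2,3) (2,4) (3,3) (3,4)] -> total=10
Click 2 (3,3) count=3: revealed 0 new [(none)] -> total=10
Click 3 (1,1) count=4: revealed 1 new [(1,1)] -> total=11
Click 4 (0,0) count=1: revealed 1 new [(0,0)] -> total=12

Answer: #.###
.####
...##
...##
.....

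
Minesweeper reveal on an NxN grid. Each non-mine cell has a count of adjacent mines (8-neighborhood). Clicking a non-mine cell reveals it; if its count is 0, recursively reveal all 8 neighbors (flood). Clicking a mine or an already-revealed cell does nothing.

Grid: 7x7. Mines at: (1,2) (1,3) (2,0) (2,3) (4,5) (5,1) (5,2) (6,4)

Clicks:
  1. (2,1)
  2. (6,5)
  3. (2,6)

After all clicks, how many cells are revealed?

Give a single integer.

Answer: 14

Derivation:
Click 1 (2,1) count=2: revealed 1 new [(2,1)] -> total=1
Click 2 (6,5) count=1: revealed 1 new [(6,5)] -> total=2
Click 3 (2,6) count=0: revealed 12 new [(0,4) (0,5) (0,6) (1,4) (1,5) (1,6) (2,4) (2,5) (2,6) (3,4) (3,5) (3,6)] -> total=14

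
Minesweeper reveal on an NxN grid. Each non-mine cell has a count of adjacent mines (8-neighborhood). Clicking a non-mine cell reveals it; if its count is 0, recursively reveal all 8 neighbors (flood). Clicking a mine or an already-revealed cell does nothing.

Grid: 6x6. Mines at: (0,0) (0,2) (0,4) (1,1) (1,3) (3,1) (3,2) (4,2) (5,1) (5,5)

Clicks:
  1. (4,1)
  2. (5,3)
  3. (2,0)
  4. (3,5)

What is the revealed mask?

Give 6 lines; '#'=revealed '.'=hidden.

Click 1 (4,1) count=4: revealed 1 new [(4,1)] -> total=1
Click 2 (5,3) count=1: revealed 1 new [(5,3)] -> total=2
Click 3 (2,0) count=2: revealed 1 new [(2,0)] -> total=3
Click 4 (3,5) count=0: revealed 11 new [(1,4) (1,5) (2,3) (2,4) (2,5) (3,3) (3,4) (3,5) (4,3) (4,4) (4,5)] -> total=14

Answer: ......
....##
#..###
...###
.#.###
...#..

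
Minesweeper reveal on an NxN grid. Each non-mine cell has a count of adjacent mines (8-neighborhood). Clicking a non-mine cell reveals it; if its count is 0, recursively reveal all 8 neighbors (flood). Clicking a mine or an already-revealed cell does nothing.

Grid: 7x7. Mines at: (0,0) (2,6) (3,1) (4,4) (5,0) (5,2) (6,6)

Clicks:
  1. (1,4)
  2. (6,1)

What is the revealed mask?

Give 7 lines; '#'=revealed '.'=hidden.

Click 1 (1,4) count=0: revealed 21 new [(0,1) (0,2) (0,3) (0,4) (0,5) (0,6) (1,1) (1,2) (1,3) (1,4) (1,5) (1,6) (2,1) (2,2) (2,3) (2,4) (2,5) (3,2) (3,3) (3,4) (3,5)] -> total=21
Click 2 (6,1) count=2: revealed 1 new [(6,1)] -> total=22

Answer: .######
.######
.#####.
..####.
.......
.......
.#.....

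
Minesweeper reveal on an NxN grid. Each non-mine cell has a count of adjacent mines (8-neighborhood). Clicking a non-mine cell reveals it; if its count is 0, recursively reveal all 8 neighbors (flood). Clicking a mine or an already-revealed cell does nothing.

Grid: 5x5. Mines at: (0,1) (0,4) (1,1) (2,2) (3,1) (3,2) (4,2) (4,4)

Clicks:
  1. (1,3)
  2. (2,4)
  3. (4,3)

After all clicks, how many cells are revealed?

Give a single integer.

Click 1 (1,3) count=2: revealed 1 new [(1,3)] -> total=1
Click 2 (2,4) count=0: revealed 5 new [(1,4) (2,3) (2,4) (3,3) (3,4)] -> total=6
Click 3 (4,3) count=3: revealed 1 new [(4,3)] -> total=7

Answer: 7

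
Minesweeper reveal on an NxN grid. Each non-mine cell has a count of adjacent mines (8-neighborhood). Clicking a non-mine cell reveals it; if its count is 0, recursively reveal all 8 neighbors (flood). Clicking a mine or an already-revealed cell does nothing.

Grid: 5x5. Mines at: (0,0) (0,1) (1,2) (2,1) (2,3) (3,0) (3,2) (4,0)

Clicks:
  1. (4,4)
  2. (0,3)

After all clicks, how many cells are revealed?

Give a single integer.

Click 1 (4,4) count=0: revealed 4 new [(3,3) (3,4) (4,3) (4,4)] -> total=4
Click 2 (0,3) count=1: revealed 1 new [(0,3)] -> total=5

Answer: 5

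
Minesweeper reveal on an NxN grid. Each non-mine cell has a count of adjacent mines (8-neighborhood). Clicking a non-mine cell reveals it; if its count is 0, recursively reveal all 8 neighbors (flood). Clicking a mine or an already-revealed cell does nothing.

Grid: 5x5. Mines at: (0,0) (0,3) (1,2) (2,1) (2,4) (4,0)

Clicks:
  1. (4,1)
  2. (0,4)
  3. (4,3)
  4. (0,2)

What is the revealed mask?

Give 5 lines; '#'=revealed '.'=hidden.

Click 1 (4,1) count=1: revealed 1 new [(4,1)] -> total=1
Click 2 (0,4) count=1: revealed 1 new [(0,4)] -> total=2
Click 3 (4,3) count=0: revealed 7 new [(3,1) (3,2) (3,3) (3,4) (4,2) (4,3) (4,4)] -> total=9
Click 4 (0,2) count=2: revealed 1 new [(0,2)] -> total=10

Answer: ..#.#
.....
.....
.####
.####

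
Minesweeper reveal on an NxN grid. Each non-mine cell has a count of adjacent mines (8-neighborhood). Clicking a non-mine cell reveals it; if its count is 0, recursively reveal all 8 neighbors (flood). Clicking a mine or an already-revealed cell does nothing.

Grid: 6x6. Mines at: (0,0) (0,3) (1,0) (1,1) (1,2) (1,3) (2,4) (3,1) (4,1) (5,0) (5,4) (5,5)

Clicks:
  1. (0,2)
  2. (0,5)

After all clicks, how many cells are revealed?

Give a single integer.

Answer: 5

Derivation:
Click 1 (0,2) count=4: revealed 1 new [(0,2)] -> total=1
Click 2 (0,5) count=0: revealed 4 new [(0,4) (0,5) (1,4) (1,5)] -> total=5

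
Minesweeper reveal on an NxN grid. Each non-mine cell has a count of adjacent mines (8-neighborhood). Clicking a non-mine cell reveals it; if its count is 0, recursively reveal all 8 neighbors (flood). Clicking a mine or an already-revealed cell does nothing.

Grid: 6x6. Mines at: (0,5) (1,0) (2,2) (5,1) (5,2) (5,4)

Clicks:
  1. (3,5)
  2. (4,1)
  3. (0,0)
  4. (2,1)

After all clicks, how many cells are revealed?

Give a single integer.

Click 1 (3,5) count=0: revealed 12 new [(1,3) (1,4) (1,5) (2,3) (2,4) (2,5) (3,3) (3,4) (3,5) (4,3) (4,4) (4,5)] -> total=12
Click 2 (4,1) count=2: revealed 1 new [(4,1)] -> total=13
Click 3 (0,0) count=1: revealed 1 new [(0,0)] -> total=14
Click 4 (2,1) count=2: revealed 1 new [(2,1)] -> total=15

Answer: 15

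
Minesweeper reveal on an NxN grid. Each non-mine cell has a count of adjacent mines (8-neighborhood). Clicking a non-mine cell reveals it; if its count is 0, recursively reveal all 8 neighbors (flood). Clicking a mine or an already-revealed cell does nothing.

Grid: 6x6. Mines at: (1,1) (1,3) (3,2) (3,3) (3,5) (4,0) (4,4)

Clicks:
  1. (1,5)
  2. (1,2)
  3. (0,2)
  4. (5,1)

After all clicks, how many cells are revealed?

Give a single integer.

Answer: 9

Derivation:
Click 1 (1,5) count=0: revealed 6 new [(0,4) (0,5) (1,4) (1,5) (2,4) (2,5)] -> total=6
Click 2 (1,2) count=2: revealed 1 new [(1,2)] -> total=7
Click 3 (0,2) count=2: revealed 1 new [(0,2)] -> total=8
Click 4 (5,1) count=1: revealed 1 new [(5,1)] -> total=9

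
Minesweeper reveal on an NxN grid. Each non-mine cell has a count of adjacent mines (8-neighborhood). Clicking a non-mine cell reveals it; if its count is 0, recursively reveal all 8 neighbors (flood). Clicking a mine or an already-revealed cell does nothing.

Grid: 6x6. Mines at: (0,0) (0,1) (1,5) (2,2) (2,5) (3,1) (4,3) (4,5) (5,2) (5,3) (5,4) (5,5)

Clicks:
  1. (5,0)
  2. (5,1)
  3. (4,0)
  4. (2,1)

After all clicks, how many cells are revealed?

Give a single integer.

Click 1 (5,0) count=0: revealed 4 new [(4,0) (4,1) (5,0) (5,1)] -> total=4
Click 2 (5,1) count=1: revealed 0 new [(none)] -> total=4
Click 3 (4,0) count=1: revealed 0 new [(none)] -> total=4
Click 4 (2,1) count=2: revealed 1 new [(2,1)] -> total=5

Answer: 5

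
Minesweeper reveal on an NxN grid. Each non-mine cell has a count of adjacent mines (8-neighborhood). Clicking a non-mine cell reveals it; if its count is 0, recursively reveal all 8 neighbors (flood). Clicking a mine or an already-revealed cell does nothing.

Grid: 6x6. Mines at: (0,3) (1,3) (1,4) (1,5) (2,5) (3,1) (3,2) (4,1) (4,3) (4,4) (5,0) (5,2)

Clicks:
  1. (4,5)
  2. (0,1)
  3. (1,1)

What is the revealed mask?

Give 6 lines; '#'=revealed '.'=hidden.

Answer: ###...
###...
###...
......
.....#
......

Derivation:
Click 1 (4,5) count=1: revealed 1 new [(4,5)] -> total=1
Click 2 (0,1) count=0: revealed 9 new [(0,0) (0,1) (0,2) (1,0) (1,1) (1,2) (2,0) (2,1) (2,2)] -> total=10
Click 3 (1,1) count=0: revealed 0 new [(none)] -> total=10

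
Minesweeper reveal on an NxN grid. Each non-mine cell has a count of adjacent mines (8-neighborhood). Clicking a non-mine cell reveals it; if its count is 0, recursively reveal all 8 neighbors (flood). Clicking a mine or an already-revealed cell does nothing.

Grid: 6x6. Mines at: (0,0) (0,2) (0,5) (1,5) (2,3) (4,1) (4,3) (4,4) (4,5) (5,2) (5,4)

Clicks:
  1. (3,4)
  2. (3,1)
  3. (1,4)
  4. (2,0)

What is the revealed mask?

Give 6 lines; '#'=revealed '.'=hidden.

Click 1 (3,4) count=4: revealed 1 new [(3,4)] -> total=1
Click 2 (3,1) count=1: revealed 1 new [(3,1)] -> total=2
Click 3 (1,4) count=3: revealed 1 new [(1,4)] -> total=3
Click 4 (2,0) count=0: revealed 8 new [(1,0) (1,1) (1,2) (2,0) (2,1) (2,2) (3,0) (3,2)] -> total=11

Answer: ......
###.#.
###...
###.#.
......
......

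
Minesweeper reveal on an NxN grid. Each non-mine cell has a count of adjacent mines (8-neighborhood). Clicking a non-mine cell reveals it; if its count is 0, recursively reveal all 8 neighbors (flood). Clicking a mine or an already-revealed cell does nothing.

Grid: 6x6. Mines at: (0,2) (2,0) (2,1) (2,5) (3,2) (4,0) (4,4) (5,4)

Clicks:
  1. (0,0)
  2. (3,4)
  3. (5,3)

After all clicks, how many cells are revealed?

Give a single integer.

Click 1 (0,0) count=0: revealed 4 new [(0,0) (0,1) (1,0) (1,1)] -> total=4
Click 2 (3,4) count=2: revealed 1 new [(3,4)] -> total=5
Click 3 (5,3) count=2: revealed 1 new [(5,3)] -> total=6

Answer: 6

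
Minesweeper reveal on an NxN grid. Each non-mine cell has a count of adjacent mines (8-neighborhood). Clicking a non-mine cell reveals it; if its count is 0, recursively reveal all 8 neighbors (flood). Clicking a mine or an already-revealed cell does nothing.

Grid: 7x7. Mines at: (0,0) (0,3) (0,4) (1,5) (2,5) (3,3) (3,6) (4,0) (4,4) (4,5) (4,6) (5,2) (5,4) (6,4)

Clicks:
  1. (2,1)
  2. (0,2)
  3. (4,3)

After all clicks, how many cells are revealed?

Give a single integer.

Answer: 11

Derivation:
Click 1 (2,1) count=0: revealed 9 new [(1,0) (1,1) (1,2) (2,0) (2,1) (2,2) (3,0) (3,1) (3,2)] -> total=9
Click 2 (0,2) count=1: revealed 1 new [(0,2)] -> total=10
Click 3 (4,3) count=4: revealed 1 new [(4,3)] -> total=11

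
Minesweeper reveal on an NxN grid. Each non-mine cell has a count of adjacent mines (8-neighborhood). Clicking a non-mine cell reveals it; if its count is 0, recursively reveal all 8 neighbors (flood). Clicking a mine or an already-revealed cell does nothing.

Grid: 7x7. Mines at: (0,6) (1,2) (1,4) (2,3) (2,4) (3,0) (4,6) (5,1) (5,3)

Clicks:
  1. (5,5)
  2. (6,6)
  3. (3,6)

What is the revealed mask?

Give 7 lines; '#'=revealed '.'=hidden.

Click 1 (5,5) count=1: revealed 1 new [(5,5)] -> total=1
Click 2 (6,6) count=0: revealed 5 new [(5,4) (5,6) (6,4) (6,5) (6,6)] -> total=6
Click 3 (3,6) count=1: revealed 1 new [(3,6)] -> total=7

Answer: .......
.......
.......
......#
.......
....###
....###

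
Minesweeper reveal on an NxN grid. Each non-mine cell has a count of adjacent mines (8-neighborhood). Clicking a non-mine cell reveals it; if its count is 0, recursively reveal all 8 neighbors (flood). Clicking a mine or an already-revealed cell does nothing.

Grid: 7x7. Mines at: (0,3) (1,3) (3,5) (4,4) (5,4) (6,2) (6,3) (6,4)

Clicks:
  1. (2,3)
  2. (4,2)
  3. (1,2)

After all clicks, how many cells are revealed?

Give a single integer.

Answer: 24

Derivation:
Click 1 (2,3) count=1: revealed 1 new [(2,3)] -> total=1
Click 2 (4,2) count=0: revealed 23 new [(0,0) (0,1) (0,2) (1,0) (1,1) (1,2) (2,0) (2,1) (2,2) (3,0) (3,1) (3,2) (3,3) (4,0) (4,1) (4,2) (4,3) (5,0) (5,1) (5,2) (5,3) (6,0) (6,1)] -> total=24
Click 3 (1,2) count=2: revealed 0 new [(none)] -> total=24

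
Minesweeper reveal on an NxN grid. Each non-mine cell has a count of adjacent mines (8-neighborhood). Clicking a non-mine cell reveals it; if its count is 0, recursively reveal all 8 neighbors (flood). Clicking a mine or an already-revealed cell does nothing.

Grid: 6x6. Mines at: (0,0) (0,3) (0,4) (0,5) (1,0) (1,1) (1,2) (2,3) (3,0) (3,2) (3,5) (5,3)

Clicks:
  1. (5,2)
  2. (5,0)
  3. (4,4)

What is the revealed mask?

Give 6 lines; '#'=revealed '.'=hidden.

Click 1 (5,2) count=1: revealed 1 new [(5,2)] -> total=1
Click 2 (5,0) count=0: revealed 5 new [(4,0) (4,1) (4,2) (5,0) (5,1)] -> total=6
Click 3 (4,4) count=2: revealed 1 new [(4,4)] -> total=7

Answer: ......
......
......
......
###.#.
###...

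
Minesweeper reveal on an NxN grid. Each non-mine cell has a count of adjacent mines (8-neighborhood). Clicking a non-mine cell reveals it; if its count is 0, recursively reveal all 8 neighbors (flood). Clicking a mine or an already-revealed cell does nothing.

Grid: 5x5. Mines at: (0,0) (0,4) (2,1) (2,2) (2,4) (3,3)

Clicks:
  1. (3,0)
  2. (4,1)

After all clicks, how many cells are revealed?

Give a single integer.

Answer: 6

Derivation:
Click 1 (3,0) count=1: revealed 1 new [(3,0)] -> total=1
Click 2 (4,1) count=0: revealed 5 new [(3,1) (3,2) (4,0) (4,1) (4,2)] -> total=6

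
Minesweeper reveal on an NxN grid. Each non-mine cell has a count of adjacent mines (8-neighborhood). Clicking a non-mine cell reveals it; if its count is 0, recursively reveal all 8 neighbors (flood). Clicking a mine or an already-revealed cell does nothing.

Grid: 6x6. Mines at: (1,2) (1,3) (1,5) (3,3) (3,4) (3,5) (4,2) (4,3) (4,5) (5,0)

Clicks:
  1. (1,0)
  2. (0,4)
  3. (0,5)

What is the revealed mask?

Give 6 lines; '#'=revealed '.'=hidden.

Click 1 (1,0) count=0: revealed 10 new [(0,0) (0,1) (1,0) (1,1) (2,0) (2,1) (3,0) (3,1) (4,0) (4,1)] -> total=10
Click 2 (0,4) count=2: revealed 1 new [(0,4)] -> total=11
Click 3 (0,5) count=1: revealed 1 new [(0,5)] -> total=12

Answer: ##..##
##....
##....
##....
##....
......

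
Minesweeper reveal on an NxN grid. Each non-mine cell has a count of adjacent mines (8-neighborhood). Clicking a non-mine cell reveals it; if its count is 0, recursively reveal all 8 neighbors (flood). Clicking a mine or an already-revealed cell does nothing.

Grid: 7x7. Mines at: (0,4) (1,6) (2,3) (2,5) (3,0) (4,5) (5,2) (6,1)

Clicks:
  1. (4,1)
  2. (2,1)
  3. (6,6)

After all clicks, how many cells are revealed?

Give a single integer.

Answer: 10

Derivation:
Click 1 (4,1) count=2: revealed 1 new [(4,1)] -> total=1
Click 2 (2,1) count=1: revealed 1 new [(2,1)] -> total=2
Click 3 (6,6) count=0: revealed 8 new [(5,3) (5,4) (5,5) (5,6) (6,3) (6,4) (6,5) (6,6)] -> total=10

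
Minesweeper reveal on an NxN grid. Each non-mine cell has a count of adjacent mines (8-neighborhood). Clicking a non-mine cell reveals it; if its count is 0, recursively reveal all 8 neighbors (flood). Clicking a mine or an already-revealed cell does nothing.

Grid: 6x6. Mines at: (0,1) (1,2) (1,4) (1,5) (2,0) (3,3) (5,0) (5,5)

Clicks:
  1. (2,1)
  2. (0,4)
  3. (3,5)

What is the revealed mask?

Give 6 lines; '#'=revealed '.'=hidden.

Answer: ....#.
......
.#..##
....##
....##
......

Derivation:
Click 1 (2,1) count=2: revealed 1 new [(2,1)] -> total=1
Click 2 (0,4) count=2: revealed 1 new [(0,4)] -> total=2
Click 3 (3,5) count=0: revealed 6 new [(2,4) (2,5) (3,4) (3,5) (4,4) (4,5)] -> total=8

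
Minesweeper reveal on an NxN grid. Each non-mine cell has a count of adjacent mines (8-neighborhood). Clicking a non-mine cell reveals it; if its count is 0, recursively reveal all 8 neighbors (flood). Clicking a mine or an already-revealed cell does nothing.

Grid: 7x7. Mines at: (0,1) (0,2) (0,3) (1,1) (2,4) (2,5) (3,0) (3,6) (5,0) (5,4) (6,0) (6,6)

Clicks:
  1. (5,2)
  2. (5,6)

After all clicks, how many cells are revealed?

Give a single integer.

Answer: 16

Derivation:
Click 1 (5,2) count=0: revealed 15 new [(2,1) (2,2) (2,3) (3,1) (3,2) (3,3) (4,1) (4,2) (4,3) (5,1) (5,2) (5,3) (6,1) (6,2) (6,3)] -> total=15
Click 2 (5,6) count=1: revealed 1 new [(5,6)] -> total=16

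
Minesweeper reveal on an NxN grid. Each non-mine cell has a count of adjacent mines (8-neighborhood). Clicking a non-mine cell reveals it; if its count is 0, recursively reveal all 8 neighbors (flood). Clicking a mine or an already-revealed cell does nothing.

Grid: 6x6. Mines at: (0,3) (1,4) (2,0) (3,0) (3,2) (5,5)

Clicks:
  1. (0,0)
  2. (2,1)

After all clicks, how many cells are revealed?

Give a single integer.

Click 1 (0,0) count=0: revealed 6 new [(0,0) (0,1) (0,2) (1,0) (1,1) (1,2)] -> total=6
Click 2 (2,1) count=3: revealed 1 new [(2,1)] -> total=7

Answer: 7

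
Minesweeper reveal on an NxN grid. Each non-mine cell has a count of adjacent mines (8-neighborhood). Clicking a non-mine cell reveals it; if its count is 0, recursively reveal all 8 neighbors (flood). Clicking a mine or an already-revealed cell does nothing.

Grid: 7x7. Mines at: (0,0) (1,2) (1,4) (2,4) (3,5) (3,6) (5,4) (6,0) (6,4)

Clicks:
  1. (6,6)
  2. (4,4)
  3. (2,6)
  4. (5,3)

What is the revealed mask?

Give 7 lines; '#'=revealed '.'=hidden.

Click 1 (6,6) count=0: revealed 6 new [(4,5) (4,6) (5,5) (5,6) (6,5) (6,6)] -> total=6
Click 2 (4,4) count=2: revealed 1 new [(4,4)] -> total=7
Click 3 (2,6) count=2: revealed 1 new [(2,6)] -> total=8
Click 4 (5,3) count=2: revealed 1 new [(5,3)] -> total=9

Answer: .......
.......
......#
.......
....###
...#.##
.....##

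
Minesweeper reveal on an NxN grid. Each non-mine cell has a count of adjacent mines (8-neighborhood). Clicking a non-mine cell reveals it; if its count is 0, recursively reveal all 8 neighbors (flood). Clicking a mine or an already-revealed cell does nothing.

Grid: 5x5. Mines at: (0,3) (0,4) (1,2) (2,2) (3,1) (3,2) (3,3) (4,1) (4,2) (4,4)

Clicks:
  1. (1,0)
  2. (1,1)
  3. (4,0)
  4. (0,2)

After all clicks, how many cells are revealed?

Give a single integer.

Answer: 8

Derivation:
Click 1 (1,0) count=0: revealed 6 new [(0,0) (0,1) (1,0) (1,1) (2,0) (2,1)] -> total=6
Click 2 (1,1) count=2: revealed 0 new [(none)] -> total=6
Click 3 (4,0) count=2: revealed 1 new [(4,0)] -> total=7
Click 4 (0,2) count=2: revealed 1 new [(0,2)] -> total=8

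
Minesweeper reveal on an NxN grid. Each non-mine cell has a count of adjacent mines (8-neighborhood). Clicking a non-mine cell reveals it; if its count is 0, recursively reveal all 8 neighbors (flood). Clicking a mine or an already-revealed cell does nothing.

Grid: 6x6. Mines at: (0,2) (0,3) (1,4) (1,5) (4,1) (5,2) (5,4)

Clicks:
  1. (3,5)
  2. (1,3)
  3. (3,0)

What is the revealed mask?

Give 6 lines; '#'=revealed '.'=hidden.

Answer: ##....
####..
######
######
..####
......

Derivation:
Click 1 (3,5) count=0: revealed 22 new [(0,0) (0,1) (1,0) (1,1) (1,2) (1,3) (2,0) (2,1) (2,2) (2,3) (2,4) (2,5) (3,0) (3,1) (3,2) (3,3) (3,4) (3,5) (4,2) (4,3) (4,4) (4,5)] -> total=22
Click 2 (1,3) count=3: revealed 0 new [(none)] -> total=22
Click 3 (3,0) count=1: revealed 0 new [(none)] -> total=22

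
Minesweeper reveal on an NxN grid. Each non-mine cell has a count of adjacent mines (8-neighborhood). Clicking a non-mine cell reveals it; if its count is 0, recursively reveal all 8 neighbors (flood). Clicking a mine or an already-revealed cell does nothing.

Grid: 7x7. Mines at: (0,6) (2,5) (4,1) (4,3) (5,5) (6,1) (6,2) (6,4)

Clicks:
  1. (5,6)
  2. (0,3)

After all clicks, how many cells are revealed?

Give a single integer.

Answer: 23

Derivation:
Click 1 (5,6) count=1: revealed 1 new [(5,6)] -> total=1
Click 2 (0,3) count=0: revealed 22 new [(0,0) (0,1) (0,2) (0,3) (0,4) (0,5) (1,0) (1,1) (1,2) (1,3) (1,4) (1,5) (2,0) (2,1) (2,2) (2,3) (2,4) (3,0) (3,1) (3,2) (3,3) (3,4)] -> total=23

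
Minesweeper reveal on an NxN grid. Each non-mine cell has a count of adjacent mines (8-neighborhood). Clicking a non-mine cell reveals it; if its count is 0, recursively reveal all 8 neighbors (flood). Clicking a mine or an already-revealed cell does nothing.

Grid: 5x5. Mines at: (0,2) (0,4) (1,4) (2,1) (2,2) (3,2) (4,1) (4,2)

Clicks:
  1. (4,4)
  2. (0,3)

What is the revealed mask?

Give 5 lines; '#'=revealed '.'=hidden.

Answer: ...#.
.....
...##
...##
...##

Derivation:
Click 1 (4,4) count=0: revealed 6 new [(2,3) (2,4) (3,3) (3,4) (4,3) (4,4)] -> total=6
Click 2 (0,3) count=3: revealed 1 new [(0,3)] -> total=7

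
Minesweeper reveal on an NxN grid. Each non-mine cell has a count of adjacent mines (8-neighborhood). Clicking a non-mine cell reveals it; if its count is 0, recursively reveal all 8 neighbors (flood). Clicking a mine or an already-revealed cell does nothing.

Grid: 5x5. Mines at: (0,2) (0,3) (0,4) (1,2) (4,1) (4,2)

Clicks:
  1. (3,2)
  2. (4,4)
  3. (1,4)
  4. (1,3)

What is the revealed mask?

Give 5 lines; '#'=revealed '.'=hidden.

Click 1 (3,2) count=2: revealed 1 new [(3,2)] -> total=1
Click 2 (4,4) count=0: revealed 8 new [(1,3) (1,4) (2,3) (2,4) (3,3) (3,4) (4,3) (4,4)] -> total=9
Click 3 (1,4) count=2: revealed 0 new [(none)] -> total=9
Click 4 (1,3) count=4: revealed 0 new [(none)] -> total=9

Answer: .....
...##
...##
..###
...##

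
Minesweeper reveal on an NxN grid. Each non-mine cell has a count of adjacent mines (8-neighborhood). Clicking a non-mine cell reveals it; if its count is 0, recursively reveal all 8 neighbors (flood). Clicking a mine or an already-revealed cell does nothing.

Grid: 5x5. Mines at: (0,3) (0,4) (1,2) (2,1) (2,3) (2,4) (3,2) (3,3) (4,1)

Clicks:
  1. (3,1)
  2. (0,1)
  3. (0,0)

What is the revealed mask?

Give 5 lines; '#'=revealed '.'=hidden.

Click 1 (3,1) count=3: revealed 1 new [(3,1)] -> total=1
Click 2 (0,1) count=1: revealed 1 new [(0,1)] -> total=2
Click 3 (0,0) count=0: revealed 3 new [(0,0) (1,0) (1,1)] -> total=5

Answer: ##...
##...
.....
.#...
.....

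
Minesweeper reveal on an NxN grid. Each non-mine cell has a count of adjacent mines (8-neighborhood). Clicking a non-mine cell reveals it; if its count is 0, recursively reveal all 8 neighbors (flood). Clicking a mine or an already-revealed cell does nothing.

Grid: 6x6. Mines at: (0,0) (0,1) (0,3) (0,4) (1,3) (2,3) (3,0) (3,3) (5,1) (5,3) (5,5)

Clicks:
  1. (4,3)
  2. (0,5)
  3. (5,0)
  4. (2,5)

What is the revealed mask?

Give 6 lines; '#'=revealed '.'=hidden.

Click 1 (4,3) count=2: revealed 1 new [(4,3)] -> total=1
Click 2 (0,5) count=1: revealed 1 new [(0,5)] -> total=2
Click 3 (5,0) count=1: revealed 1 new [(5,0)] -> total=3
Click 4 (2,5) count=0: revealed 8 new [(1,4) (1,5) (2,4) (2,5) (3,4) (3,5) (4,4) (4,5)] -> total=11

Answer: .....#
....##
....##
....##
...###
#.....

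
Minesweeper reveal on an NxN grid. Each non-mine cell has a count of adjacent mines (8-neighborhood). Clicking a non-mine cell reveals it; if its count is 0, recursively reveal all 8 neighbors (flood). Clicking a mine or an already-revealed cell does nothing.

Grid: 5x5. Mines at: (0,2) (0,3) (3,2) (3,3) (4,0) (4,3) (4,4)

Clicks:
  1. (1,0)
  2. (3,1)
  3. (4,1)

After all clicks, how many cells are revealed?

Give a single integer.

Answer: 9

Derivation:
Click 1 (1,0) count=0: revealed 8 new [(0,0) (0,1) (1,0) (1,1) (2,0) (2,1) (3,0) (3,1)] -> total=8
Click 2 (3,1) count=2: revealed 0 new [(none)] -> total=8
Click 3 (4,1) count=2: revealed 1 new [(4,1)] -> total=9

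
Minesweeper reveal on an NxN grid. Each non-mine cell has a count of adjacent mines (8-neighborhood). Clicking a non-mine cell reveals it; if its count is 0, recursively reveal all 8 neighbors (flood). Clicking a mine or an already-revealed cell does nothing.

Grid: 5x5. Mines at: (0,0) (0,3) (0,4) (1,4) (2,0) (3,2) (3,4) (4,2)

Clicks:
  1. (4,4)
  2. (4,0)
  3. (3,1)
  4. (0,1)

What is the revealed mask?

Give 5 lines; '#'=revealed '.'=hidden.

Click 1 (4,4) count=1: revealed 1 new [(4,4)] -> total=1
Click 2 (4,0) count=0: revealed 4 new [(3,0) (3,1) (4,0) (4,1)] -> total=5
Click 3 (3,1) count=3: revealed 0 new [(none)] -> total=5
Click 4 (0,1) count=1: revealed 1 new [(0,1)] -> total=6

Answer: .#...
.....
.....
##...
##..#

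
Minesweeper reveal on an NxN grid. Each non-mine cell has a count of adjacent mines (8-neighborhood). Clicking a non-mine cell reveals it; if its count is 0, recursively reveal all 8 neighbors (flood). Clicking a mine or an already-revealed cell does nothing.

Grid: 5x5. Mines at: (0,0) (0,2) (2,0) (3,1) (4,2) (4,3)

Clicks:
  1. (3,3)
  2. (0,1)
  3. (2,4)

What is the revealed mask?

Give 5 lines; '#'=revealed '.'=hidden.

Click 1 (3,3) count=2: revealed 1 new [(3,3)] -> total=1
Click 2 (0,1) count=2: revealed 1 new [(0,1)] -> total=2
Click 3 (2,4) count=0: revealed 10 new [(0,3) (0,4) (1,2) (1,3) (1,4) (2,2) (2,3) (2,4) (3,2) (3,4)] -> total=12

Answer: .#.##
..###
..###
..###
.....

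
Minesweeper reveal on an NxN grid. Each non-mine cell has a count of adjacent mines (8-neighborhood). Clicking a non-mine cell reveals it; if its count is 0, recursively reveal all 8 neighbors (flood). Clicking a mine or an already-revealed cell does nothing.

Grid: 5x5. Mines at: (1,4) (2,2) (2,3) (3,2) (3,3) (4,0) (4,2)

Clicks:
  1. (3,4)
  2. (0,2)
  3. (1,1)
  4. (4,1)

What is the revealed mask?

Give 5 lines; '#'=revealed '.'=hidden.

Answer: ####.
####.
##...
##..#
.#...

Derivation:
Click 1 (3,4) count=2: revealed 1 new [(3,4)] -> total=1
Click 2 (0,2) count=0: revealed 12 new [(0,0) (0,1) (0,2) (0,3) (1,0) (1,1) (1,2) (1,3) (2,0) (2,1) (3,0) (3,1)] -> total=13
Click 3 (1,1) count=1: revealed 0 new [(none)] -> total=13
Click 4 (4,1) count=3: revealed 1 new [(4,1)] -> total=14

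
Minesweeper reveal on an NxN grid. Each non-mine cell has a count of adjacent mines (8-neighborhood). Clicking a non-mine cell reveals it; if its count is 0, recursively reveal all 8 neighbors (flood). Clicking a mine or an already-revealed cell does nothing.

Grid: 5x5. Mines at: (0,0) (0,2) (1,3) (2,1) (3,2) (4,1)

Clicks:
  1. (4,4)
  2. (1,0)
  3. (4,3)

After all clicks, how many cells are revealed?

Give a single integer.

Click 1 (4,4) count=0: revealed 6 new [(2,3) (2,4) (3,3) (3,4) (4,3) (4,4)] -> total=6
Click 2 (1,0) count=2: revealed 1 new [(1,0)] -> total=7
Click 3 (4,3) count=1: revealed 0 new [(none)] -> total=7

Answer: 7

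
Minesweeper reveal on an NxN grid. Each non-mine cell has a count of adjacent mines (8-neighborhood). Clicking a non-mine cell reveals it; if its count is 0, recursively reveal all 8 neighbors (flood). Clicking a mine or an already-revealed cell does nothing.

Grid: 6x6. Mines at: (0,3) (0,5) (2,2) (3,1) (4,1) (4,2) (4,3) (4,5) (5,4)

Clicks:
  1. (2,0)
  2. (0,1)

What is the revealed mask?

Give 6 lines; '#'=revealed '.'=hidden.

Answer: ###...
###...
##....
......
......
......

Derivation:
Click 1 (2,0) count=1: revealed 1 new [(2,0)] -> total=1
Click 2 (0,1) count=0: revealed 7 new [(0,0) (0,1) (0,2) (1,0) (1,1) (1,2) (2,1)] -> total=8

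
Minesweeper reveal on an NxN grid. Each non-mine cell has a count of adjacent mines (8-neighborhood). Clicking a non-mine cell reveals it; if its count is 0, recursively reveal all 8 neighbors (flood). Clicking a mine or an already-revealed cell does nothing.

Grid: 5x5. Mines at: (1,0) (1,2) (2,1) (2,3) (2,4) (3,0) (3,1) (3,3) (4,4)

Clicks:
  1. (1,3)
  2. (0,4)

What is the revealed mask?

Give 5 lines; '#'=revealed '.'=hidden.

Answer: ...##
...##
.....
.....
.....

Derivation:
Click 1 (1,3) count=3: revealed 1 new [(1,3)] -> total=1
Click 2 (0,4) count=0: revealed 3 new [(0,3) (0,4) (1,4)] -> total=4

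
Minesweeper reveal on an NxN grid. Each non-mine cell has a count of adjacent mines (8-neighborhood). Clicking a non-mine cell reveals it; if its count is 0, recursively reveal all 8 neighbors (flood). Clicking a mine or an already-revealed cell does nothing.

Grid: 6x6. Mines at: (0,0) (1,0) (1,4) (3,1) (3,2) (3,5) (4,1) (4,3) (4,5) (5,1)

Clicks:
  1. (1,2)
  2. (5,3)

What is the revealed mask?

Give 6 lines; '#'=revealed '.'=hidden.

Click 1 (1,2) count=0: revealed 9 new [(0,1) (0,2) (0,3) (1,1) (1,2) (1,3) (2,1) (2,2) (2,3)] -> total=9
Click 2 (5,3) count=1: revealed 1 new [(5,3)] -> total=10

Answer: .###..
.###..
.###..
......
......
...#..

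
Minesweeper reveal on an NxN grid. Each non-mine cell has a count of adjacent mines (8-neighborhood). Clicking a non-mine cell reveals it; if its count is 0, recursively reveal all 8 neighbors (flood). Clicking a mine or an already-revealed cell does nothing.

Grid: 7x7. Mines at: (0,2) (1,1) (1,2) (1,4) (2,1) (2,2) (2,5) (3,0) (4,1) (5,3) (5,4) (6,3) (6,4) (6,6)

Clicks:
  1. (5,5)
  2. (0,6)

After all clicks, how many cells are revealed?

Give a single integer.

Answer: 5

Derivation:
Click 1 (5,5) count=3: revealed 1 new [(5,5)] -> total=1
Click 2 (0,6) count=0: revealed 4 new [(0,5) (0,6) (1,5) (1,6)] -> total=5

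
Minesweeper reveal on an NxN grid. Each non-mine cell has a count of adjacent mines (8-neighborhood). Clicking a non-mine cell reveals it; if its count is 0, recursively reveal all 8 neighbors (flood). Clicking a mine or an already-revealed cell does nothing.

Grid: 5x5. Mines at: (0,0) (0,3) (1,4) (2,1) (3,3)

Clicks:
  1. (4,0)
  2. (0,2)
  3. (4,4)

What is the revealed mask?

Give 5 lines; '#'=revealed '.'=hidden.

Click 1 (4,0) count=0: revealed 6 new [(3,0) (3,1) (3,2) (4,0) (4,1) (4,2)] -> total=6
Click 2 (0,2) count=1: revealed 1 new [(0,2)] -> total=7
Click 3 (4,4) count=1: revealed 1 new [(4,4)] -> total=8

Answer: ..#..
.....
.....
###..
###.#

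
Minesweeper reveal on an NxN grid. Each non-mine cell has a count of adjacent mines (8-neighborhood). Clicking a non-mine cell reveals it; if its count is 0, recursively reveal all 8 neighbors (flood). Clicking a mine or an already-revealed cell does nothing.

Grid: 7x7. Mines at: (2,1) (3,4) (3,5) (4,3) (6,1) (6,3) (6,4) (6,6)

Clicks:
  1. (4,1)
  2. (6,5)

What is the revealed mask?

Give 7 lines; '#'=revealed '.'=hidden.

Click 1 (4,1) count=0: revealed 9 new [(3,0) (3,1) (3,2) (4,0) (4,1) (4,2) (5,0) (5,1) (5,2)] -> total=9
Click 2 (6,5) count=2: revealed 1 new [(6,5)] -> total=10

Answer: .......
.......
.......
###....
###....
###....
.....#.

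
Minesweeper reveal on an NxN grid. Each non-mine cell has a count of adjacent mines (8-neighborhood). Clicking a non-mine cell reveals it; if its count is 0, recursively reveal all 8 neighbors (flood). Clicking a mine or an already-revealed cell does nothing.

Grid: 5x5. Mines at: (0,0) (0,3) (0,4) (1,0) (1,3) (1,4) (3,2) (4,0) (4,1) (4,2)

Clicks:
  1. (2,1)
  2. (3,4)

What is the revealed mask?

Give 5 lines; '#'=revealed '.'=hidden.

Answer: .....
.....
.#.##
...##
...##

Derivation:
Click 1 (2,1) count=2: revealed 1 new [(2,1)] -> total=1
Click 2 (3,4) count=0: revealed 6 new [(2,3) (2,4) (3,3) (3,4) (4,3) (4,4)] -> total=7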